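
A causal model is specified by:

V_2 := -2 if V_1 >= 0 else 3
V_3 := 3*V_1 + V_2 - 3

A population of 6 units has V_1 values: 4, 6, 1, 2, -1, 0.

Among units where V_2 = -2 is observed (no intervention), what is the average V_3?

Observing V_2=-2 restricts to units where V_2's equation naturally yields -2: V_1 ∈ {4, 6, 1, 2, 0}. In that subpopulation V_3 = 7, 13, -2, 1, -5, mean 2.8.

2.8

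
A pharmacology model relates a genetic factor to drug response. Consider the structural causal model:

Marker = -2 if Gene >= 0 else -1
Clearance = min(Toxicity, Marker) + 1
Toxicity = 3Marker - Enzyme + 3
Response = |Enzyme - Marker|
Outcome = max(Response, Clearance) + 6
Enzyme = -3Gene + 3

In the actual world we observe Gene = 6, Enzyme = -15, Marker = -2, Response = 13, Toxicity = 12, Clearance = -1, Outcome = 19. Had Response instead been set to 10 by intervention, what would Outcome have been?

16

The intervention breaks the incoming arrows to Response: Response = |Enzyme - Marker| no longer applies, and Response = 10.
Enzyme = -3Gene + 3  [with Gene=6]  = -15
Marker = -2 if Gene >= 0 else -1  [with Gene=6]  = -2
Toxicity = 3Marker - Enzyme + 3  [with Marker=-2, Enzyme=-15]  = 12
Clearance = min(Toxicity, Marker) + 1  [with Toxicity=12, Marker=-2]  = -1
Outcome = max(Response, Clearance) + 6  [with Response=10, Clearance=-1]  = 16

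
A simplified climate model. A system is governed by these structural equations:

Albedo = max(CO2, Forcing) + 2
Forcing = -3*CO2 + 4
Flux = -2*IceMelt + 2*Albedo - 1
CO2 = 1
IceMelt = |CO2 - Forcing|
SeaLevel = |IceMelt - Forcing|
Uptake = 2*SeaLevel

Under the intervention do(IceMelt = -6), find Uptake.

The intervention breaks the incoming arrows to IceMelt: IceMelt = |CO2 - Forcing| no longer applies, and IceMelt = -6.
Forcing = -3*CO2 + 4  [with CO2=1]  = 1
SeaLevel = |IceMelt - Forcing|  [with IceMelt=-6, Forcing=1]  = 7
Uptake = 2*SeaLevel  [with SeaLevel=7]  = 14

14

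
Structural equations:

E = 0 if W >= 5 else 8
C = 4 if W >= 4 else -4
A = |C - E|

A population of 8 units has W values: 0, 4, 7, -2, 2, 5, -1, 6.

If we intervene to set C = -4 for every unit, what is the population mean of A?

Every unit gets C=-4 under the intervention. A values become 12, 12, 4, 12, 12, 4, 12, 4; E[A|do(C=-4)] = 9.

9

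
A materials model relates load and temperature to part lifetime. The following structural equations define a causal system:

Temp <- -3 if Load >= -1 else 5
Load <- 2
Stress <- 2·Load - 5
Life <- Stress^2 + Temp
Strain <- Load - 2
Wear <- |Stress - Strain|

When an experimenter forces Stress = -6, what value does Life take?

33

Under do(Stress=-6), the mechanism Stress <- 2·Load - 5 is discarded; Stress is fixed at -6.
Temp = -3 if Load >= -1 else 5  [with Load=2]  = -3
Life = Stress^2 + Temp  [with Stress=-6, Temp=-3]  = 33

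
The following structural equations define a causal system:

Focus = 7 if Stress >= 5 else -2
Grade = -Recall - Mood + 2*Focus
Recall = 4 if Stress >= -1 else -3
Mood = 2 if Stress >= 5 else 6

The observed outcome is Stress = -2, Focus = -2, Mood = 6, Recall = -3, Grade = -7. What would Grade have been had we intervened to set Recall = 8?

Intervening sets Recall = 8 and removes its equation (Recall = 4 if Stress >= -1 else -3).
Focus = 7 if Stress >= 5 else -2  [with Stress=-2]  = -2
Mood = 2 if Stress >= 5 else 6  [with Stress=-2]  = 6
Grade = -Recall - Mood + 2*Focus  [with Recall=8, Mood=6, Focus=-2]  = -18

-18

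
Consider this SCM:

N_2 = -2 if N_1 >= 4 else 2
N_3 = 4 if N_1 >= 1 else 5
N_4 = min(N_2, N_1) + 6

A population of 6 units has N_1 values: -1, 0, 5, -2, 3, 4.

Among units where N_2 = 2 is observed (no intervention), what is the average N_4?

5.75

E[N_4|N_2=2] averages over only the 4 units with N_2=2 (N_1 = -1, 0, -2, 3): N_4 = 5, 6, 4, 8, mean 5.75.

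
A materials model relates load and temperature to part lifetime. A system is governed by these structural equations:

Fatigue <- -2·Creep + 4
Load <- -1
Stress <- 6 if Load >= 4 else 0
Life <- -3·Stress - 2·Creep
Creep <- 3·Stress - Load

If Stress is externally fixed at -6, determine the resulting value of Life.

52

do(Stress=-6) replaces the equation Stress <- 6 if Load >= 4 else 0 with the constant Stress = -6.
Creep = 3·Stress - Load  [with Stress=-6, Load=-1]  = -17
Life = -3·Stress - 2·Creep  [with Stress=-6, Creep=-17]  = 52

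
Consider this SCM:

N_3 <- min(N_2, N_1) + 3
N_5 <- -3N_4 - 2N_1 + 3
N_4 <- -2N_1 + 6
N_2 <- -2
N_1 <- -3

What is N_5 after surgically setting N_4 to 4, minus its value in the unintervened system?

24

Intervening sets N_4 = 4 and removes its equation (N_4 <- -2N_1 + 6).
N_5 = -3N_4 - 2N_1 + 3  [with N_4=4, N_1=-3]  = -3
Without intervention: N_4 = -2N_1 + 6  [with N_1=-3]  = 12; N_5 = -3N_4 - 2N_1 + 3  [with N_4=12, N_1=-3]  = -27.
Change = -3 − (-27) = 24.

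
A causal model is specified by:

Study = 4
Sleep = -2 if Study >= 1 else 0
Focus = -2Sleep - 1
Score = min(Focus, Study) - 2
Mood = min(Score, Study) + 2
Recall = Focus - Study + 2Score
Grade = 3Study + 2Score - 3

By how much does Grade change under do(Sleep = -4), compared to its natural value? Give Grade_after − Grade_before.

Under do(Sleep=-4), the mechanism Sleep = -2 if Study >= 1 else 0 is discarded; Sleep is fixed at -4.
Focus = -2Sleep - 1  [with Sleep=-4]  = 7
Score = min(Focus, Study) - 2  [with Focus=7, Study=4]  = 2
Grade = 3Study + 2Score - 3  [with Study=4, Score=2]  = 13
Without intervention: Sleep = -2 if Study >= 1 else 0  [with Study=4]  = -2; Focus = -2Sleep - 1  [with Sleep=-2]  = 3; Score = min(Focus, Study) - 2  [with Focus=3, Study=4]  = 1; Grade = 3Study + 2Score - 3  [with Study=4, Score=1]  = 11.
Change = 13 − 11 = 2.

2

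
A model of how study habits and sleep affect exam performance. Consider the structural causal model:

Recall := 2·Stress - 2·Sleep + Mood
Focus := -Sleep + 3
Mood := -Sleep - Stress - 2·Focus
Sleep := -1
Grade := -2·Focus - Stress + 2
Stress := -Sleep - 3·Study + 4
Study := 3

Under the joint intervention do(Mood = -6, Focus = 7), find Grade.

Setting Mood = -6, Focus = 7 by intervention discards those variables' equations.
Stress = -Sleep - 3·Study + 4  [with Sleep=-1, Study=3]  = -4
Grade = -2·Focus - Stress + 2  [with Focus=7, Stress=-4]  = -8

-8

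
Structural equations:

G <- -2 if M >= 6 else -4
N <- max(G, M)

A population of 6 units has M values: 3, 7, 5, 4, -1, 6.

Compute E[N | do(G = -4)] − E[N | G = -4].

1.25

Under do(G=-4), G's equation is replaced by G=-4 for every unit. Per-unit N: 3, 7, 5, 4, -1, 6. Mean = 4.
E[N|G=-4] averages over only the 4 units with G=-4 (M = 3, 5, 4, -1): N = 3, 5, 4, -1, mean 2.75.
Difference = 4 − 2.75 = 1.25.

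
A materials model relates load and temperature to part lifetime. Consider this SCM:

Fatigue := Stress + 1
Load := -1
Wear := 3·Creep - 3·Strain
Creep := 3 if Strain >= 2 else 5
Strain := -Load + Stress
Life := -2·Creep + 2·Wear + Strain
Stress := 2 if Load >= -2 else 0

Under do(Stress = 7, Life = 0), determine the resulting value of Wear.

-15

Setting Stress = 7, Life = 0 by intervention discards those variables' equations.
Strain = -Load + Stress  [with Load=-1, Stress=7]  = 8
Creep = 3 if Strain >= 2 else 5  [with Strain=8]  = 3
Wear = 3·Creep - 3·Strain  [with Creep=3, Strain=8]  = -15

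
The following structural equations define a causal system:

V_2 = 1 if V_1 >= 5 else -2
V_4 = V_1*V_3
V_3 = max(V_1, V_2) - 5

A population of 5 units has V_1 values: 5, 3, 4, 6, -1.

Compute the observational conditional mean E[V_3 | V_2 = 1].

0.5

Conditioning on V_2=1 selects the 2 unit(s) with V_1 ∈ {5, 6}. Their V_3 values: 0, 1. Mean = 0.5.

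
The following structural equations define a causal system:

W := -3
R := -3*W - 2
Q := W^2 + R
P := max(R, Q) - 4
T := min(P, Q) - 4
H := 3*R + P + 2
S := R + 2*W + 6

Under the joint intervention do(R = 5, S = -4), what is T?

Setting R = 5, S = -4 by intervention discards those variables' equations.
Q = W^2 + R  [with W=-3, R=5]  = 14
P = max(R, Q) - 4  [with R=5, Q=14]  = 10
T = min(P, Q) - 4  [with P=10, Q=14]  = 6

6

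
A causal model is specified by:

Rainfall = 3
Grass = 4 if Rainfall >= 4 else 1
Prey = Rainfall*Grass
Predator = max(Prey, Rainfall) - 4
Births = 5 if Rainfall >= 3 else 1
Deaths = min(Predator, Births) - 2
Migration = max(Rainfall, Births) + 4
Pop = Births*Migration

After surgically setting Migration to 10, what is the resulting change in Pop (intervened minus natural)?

5

do(Migration=10) replaces the equation Migration = max(Rainfall, Births) + 4 with the constant Migration = 10.
Births = 5 if Rainfall >= 3 else 1  [with Rainfall=3]  = 5
Pop = Births*Migration  [with Births=5, Migration=10]  = 50
Without intervention: Births = 5 if Rainfall >= 3 else 1  [with Rainfall=3]  = 5; Migration = max(Rainfall, Births) + 4  [with Rainfall=3, Births=5]  = 9; Pop = Births*Migration  [with Births=5, Migration=9]  = 45.
Change = 50 − 45 = 5.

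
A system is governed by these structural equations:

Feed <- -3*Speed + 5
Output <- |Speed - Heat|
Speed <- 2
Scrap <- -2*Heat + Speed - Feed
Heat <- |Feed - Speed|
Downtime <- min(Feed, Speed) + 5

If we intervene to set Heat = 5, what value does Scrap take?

-7

The intervention breaks the incoming arrows to Heat: Heat <- |Feed - Speed| no longer applies, and Heat = 5.
Feed = -3*Speed + 5  [with Speed=2]  = -1
Scrap = -2*Heat + Speed - Feed  [with Heat=5, Speed=2, Feed=-1]  = -7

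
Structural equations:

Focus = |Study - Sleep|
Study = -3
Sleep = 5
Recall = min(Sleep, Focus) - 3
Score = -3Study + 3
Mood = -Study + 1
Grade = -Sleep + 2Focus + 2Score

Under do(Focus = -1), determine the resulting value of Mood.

do(Focus=-1) replaces the equation Focus = |Study - Sleep| with the constant Focus = -1.
Mood is not downstream of the intervention, so its value is determined by the original equations.
Mood = -Study + 1  [with Study=-3]  = 4

4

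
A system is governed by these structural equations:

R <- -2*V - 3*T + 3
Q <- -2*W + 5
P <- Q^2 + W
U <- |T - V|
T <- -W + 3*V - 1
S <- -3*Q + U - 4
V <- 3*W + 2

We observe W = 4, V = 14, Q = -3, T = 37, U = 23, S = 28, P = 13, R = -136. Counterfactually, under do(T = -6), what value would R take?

-7

do(T=-6) replaces the equation T <- -W + 3*V - 1 with the constant T = -6.
V = 3*W + 2  [with W=4]  = 14
R = -2*V - 3*T + 3  [with V=14, T=-6]  = -7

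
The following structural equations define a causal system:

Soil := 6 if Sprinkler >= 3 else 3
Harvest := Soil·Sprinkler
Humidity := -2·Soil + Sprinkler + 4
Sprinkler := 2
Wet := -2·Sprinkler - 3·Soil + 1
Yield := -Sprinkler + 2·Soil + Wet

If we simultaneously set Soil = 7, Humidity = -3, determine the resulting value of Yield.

-12

Setting Soil = 7, Humidity = -3 by intervention discards those variables' equations.
Wet = -2·Sprinkler - 3·Soil + 1  [with Sprinkler=2, Soil=7]  = -24
Yield = -Sprinkler + 2·Soil + Wet  [with Sprinkler=2, Soil=7, Wet=-24]  = -12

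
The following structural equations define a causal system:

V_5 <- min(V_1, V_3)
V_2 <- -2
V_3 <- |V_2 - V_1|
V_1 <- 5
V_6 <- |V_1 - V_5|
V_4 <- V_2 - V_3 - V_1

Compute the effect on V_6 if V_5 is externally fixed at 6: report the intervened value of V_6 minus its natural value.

1

The intervention breaks the incoming arrows to V_5: V_5 <- min(V_1, V_3) no longer applies, and V_5 = 6.
V_6 = |V_1 - V_5|  [with V_1=5, V_5=6]  = 1
Without intervention: V_3 = |V_2 - V_1|  [with V_2=-2, V_1=5]  = 7; V_5 = min(V_1, V_3)  [with V_1=5, V_3=7]  = 5; V_6 = |V_1 - V_5|  [with V_1=5, V_5=5]  = 0.
Change = 1 − 0 = 1.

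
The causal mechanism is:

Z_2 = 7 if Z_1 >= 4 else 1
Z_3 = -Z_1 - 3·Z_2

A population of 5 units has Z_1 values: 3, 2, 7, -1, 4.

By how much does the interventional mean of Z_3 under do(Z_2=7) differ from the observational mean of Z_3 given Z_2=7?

do(Z_2=7) breaks Z_2's dependence on Z_1. With Z_2=7 fixed, Z_3 across the units is -24, -23, -28, -20, -25, mean -24.
Conditioning on Z_2=7 selects the 2 unit(s) with Z_1 ∈ {7, 4}. Their Z_3 values: -28, -25. Mean = -26.5.
Difference = -24 − (-26.5) = 2.5.

2.5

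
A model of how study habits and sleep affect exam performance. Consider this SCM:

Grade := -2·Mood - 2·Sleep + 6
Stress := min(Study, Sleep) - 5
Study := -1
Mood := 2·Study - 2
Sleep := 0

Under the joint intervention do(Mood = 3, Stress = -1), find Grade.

The joint intervention fixes Mood = 3, Stress = -1, removing each variable's own equation.
Grade = -2·Mood - 2·Sleep + 6  [with Mood=3, Sleep=0]  = 0

0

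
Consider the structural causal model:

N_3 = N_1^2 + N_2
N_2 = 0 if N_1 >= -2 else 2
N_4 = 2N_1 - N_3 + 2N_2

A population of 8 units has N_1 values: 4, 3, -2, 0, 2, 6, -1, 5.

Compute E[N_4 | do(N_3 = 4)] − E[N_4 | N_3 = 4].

4.25

Every unit gets N_3=4 under the intervention. N_4 values become 4, 2, -8, -4, 0, 8, -6, 6; E[N_4|do(N_3=4)] = 0.25.
E[N_4|N_3=4] averages over only the 2 units with N_3=4 (N_1 = -2, 2): N_4 = -8, 0, mean -4.
Difference = 0.25 − (-4) = 4.25.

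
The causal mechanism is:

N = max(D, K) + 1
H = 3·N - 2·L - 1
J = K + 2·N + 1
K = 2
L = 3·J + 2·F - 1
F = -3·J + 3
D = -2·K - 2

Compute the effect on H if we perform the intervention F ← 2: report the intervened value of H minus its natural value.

-104

Under do(F=2), the mechanism F = -3·J + 3 is discarded; F is fixed at 2.
D = -2·K - 2  [with K=2]  = -6
N = max(D, K) + 1  [with D=-6, K=2]  = 3
J = K + 2·N + 1  [with K=2, N=3]  = 9
L = 3·J + 2·F - 1  [with J=9, F=2]  = 30
H = 3·N - 2·L - 1  [with N=3, L=30]  = -52
Without intervention: D = -2·K - 2  [with K=2]  = -6; N = max(D, K) + 1  [with D=-6, K=2]  = 3; J = K + 2·N + 1  [with K=2, N=3]  = 9; F = -3·J + 3  [with J=9]  = -24; L = 3·J + 2·F - 1  [with J=9, F=-24]  = -22; H = 3·N - 2·L - 1  [with N=3, L=-22]  = 52.
Change = -52 − 52 = -104.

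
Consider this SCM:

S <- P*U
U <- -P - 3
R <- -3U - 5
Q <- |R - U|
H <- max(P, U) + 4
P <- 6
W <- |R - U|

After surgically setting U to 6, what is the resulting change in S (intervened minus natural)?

90

The intervention breaks the incoming arrows to U: U <- -P - 3 no longer applies, and U = 6.
S = P*U  [with P=6, U=6]  = 36
Without intervention: U = -P - 3  [with P=6]  = -9; S = P*U  [with P=6, U=-9]  = -54.
Change = 36 − (-54) = 90.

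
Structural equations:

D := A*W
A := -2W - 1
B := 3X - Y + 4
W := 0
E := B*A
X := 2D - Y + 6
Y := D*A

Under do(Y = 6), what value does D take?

Under do(Y=6), the mechanism Y := D*A is discarded; Y is fixed at 6.
Since D is not a descendant of the intervened variable, it is unaffected.
A = -2W - 1  [with W=0]  = -1
D = A*W  [with A=-1, W=0]  = 0

0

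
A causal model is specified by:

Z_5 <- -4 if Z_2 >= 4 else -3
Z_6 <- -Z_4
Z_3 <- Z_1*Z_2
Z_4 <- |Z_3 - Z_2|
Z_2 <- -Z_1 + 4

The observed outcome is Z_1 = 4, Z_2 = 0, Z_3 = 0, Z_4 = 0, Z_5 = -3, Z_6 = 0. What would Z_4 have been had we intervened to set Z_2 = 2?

6

Under do(Z_2=2), the mechanism Z_2 <- -Z_1 + 4 is discarded; Z_2 is fixed at 2.
Z_3 = Z_1*Z_2  [with Z_1=4, Z_2=2]  = 8
Z_4 = |Z_3 - Z_2|  [with Z_3=8, Z_2=2]  = 6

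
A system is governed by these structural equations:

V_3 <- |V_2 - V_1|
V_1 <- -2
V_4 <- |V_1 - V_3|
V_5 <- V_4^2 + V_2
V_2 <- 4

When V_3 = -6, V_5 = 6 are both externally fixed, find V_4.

4

The joint intervention fixes V_3 = -6, V_5 = 6, removing each variable's own equation.
V_4 = |V_1 - V_3|  [with V_1=-2, V_3=-6]  = 4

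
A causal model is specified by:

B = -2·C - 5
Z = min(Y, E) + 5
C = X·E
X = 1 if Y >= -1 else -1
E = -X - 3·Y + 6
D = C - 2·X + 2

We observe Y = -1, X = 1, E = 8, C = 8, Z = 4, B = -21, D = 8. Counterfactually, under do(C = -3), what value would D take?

-3

The intervention breaks the incoming arrows to C: C = X·E no longer applies, and C = -3.
X = 1 if Y >= -1 else -1  [with Y=-1]  = 1
D = C - 2·X + 2  [with C=-3, X=1]  = -3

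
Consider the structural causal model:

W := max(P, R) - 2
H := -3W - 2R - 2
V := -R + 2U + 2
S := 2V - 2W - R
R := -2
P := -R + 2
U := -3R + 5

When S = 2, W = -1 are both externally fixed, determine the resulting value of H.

5

Setting S = 2, W = -1 by intervention discards those variables' equations.
H = -3W - 2R - 2  [with W=-1, R=-2]  = 5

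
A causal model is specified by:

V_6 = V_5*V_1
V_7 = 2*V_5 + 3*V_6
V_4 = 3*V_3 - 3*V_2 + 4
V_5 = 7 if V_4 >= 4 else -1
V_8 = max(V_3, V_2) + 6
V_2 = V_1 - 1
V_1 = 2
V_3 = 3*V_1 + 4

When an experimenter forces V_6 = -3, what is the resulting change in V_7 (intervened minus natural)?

-51

Intervening sets V_6 = -3 and removes its equation (V_6 = V_5*V_1).
V_2 = V_1 - 1  [with V_1=2]  = 1
V_3 = 3*V_1 + 4  [with V_1=2]  = 10
V_4 = 3*V_3 - 3*V_2 + 4  [with V_3=10, V_2=1]  = 31
V_5 = 7 if V_4 >= 4 else -1  [with V_4=31]  = 7
V_7 = 2*V_5 + 3*V_6  [with V_5=7, V_6=-3]  = 5
Without intervention: V_2 = V_1 - 1  [with V_1=2]  = 1; V_3 = 3*V_1 + 4  [with V_1=2]  = 10; V_4 = 3*V_3 - 3*V_2 + 4  [with V_3=10, V_2=1]  = 31; V_5 = 7 if V_4 >= 4 else -1  [with V_4=31]  = 7; V_6 = V_5*V_1  [with V_5=7, V_1=2]  = 14; V_7 = 2*V_5 + 3*V_6  [with V_5=7, V_6=14]  = 56.
Change = 5 − 56 = -51.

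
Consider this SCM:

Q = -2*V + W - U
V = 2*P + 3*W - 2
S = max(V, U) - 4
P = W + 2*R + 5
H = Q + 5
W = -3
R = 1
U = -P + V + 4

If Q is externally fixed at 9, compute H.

14

do(Q=9) replaces the equation Q = -2*V + W - U with the constant Q = 9.
H = Q + 5  [with Q=9]  = 14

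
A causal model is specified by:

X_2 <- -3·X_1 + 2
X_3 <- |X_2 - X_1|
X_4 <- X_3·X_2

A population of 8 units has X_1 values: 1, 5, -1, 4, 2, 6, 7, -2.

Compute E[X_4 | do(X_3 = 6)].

The intervention sets X_3=6 in all 8 units regardless of X_1. Recomputing X_4 per unit gives -6, -78, 30, -60, -24, -96, -114, 48; average -37.5.

-37.5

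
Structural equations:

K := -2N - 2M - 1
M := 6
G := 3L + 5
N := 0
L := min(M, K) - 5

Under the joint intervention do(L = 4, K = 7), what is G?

The joint intervention fixes L = 4, K = 7, removing each variable's own equation.
G = 3L + 5  [with L=4]  = 17

17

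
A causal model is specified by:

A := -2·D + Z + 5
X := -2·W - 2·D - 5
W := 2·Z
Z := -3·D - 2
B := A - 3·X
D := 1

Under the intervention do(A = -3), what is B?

The intervention breaks the incoming arrows to A: A := -2·D + Z + 5 no longer applies, and A = -3.
Z = -3·D - 2  [with D=1]  = -5
W = 2·Z  [with Z=-5]  = -10
X = -2·W - 2·D - 5  [with W=-10, D=1]  = 13
B = A - 3·X  [with A=-3, X=13]  = -42

-42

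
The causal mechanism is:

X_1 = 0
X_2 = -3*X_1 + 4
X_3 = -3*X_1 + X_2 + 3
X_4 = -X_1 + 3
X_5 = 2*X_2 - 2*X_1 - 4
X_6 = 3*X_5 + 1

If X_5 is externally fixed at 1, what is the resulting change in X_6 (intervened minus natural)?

-9

The intervention breaks the incoming arrows to X_5: X_5 = 2*X_2 - 2*X_1 - 4 no longer applies, and X_5 = 1.
X_6 = 3*X_5 + 1  [with X_5=1]  = 4
Without intervention: X_2 = -3*X_1 + 4  [with X_1=0]  = 4; X_5 = 2*X_2 - 2*X_1 - 4  [with X_2=4, X_1=0]  = 4; X_6 = 3*X_5 + 1  [with X_5=4]  = 13.
Change = 4 − 13 = -9.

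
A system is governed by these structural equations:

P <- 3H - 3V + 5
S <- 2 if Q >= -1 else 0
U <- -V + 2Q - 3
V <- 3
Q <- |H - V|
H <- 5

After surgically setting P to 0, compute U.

-2

The intervention breaks the incoming arrows to P: P <- 3H - 3V + 5 no longer applies, and P = 0.
No directed path runs from P to U, so U keeps its natural value.
Q = |H - V|  [with H=5, V=3]  = 2
U = -V + 2Q - 3  [with V=3, Q=2]  = -2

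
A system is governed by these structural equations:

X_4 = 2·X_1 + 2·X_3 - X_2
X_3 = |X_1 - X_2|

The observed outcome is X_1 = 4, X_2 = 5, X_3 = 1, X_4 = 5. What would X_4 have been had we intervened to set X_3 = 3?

9

The intervention breaks the incoming arrows to X_3: X_3 = |X_1 - X_2| no longer applies, and X_3 = 3.
X_4 = 2·X_1 + 2·X_3 - X_2  [with X_1=4, X_3=3, X_2=5]  = 9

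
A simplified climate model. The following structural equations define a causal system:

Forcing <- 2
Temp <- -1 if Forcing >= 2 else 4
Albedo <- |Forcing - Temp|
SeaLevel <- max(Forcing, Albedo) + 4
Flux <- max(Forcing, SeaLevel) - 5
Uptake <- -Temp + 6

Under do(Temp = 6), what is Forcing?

Under do(Temp=6), the mechanism Temp <- -1 if Forcing >= 2 else 4 is discarded; Temp is fixed at 6.
Forcing is not downstream of the intervention, so its value is determined by the original equations.

2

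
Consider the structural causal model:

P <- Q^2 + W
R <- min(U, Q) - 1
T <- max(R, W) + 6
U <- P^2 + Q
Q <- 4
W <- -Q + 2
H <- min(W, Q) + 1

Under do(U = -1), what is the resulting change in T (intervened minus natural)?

Under do(U=-1), the mechanism U <- P^2 + Q is discarded; U is fixed at -1.
W = -Q + 2  [with Q=4]  = -2
R = min(U, Q) - 1  [with U=-1, Q=4]  = -2
T = max(R, W) + 6  [with R=-2, W=-2]  = 4
Without intervention: W = -Q + 2  [with Q=4]  = -2; P = Q^2 + W  [with Q=4, W=-2]  = 14; U = P^2 + Q  [with P=14, Q=4]  = 200; R = min(U, Q) - 1  [with U=200, Q=4]  = 3; T = max(R, W) + 6  [with R=3, W=-2]  = 9.
Change = 4 − 9 = -5.

-5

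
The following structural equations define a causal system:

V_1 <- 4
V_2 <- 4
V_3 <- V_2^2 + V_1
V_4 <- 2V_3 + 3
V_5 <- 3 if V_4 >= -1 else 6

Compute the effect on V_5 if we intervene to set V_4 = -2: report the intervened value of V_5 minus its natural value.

3

Intervening sets V_4 = -2 and removes its equation (V_4 <- 2V_3 + 3).
V_5 = 3 if V_4 >= -1 else 6  [with V_4=-2]  = 6
Without intervention: V_3 = V_2^2 + V_1  [with V_2=4, V_1=4]  = 20; V_4 = 2V_3 + 3  [with V_3=20]  = 43; V_5 = 3 if V_4 >= -1 else 6  [with V_4=43]  = 3.
Change = 6 − 3 = 3.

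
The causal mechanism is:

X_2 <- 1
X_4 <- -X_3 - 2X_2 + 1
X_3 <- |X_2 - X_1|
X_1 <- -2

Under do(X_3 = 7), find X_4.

-8

The intervention breaks the incoming arrows to X_3: X_3 <- |X_2 - X_1| no longer applies, and X_3 = 7.
X_4 = -X_3 - 2X_2 + 1  [with X_3=7, X_2=1]  = -8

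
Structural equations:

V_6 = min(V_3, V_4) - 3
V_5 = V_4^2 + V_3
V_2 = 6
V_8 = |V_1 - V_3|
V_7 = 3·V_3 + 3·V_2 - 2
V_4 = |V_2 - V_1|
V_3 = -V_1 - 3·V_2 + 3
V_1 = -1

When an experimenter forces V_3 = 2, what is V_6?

-1

The intervention breaks the incoming arrows to V_3: V_3 = -V_1 - 3·V_2 + 3 no longer applies, and V_3 = 2.
V_4 = |V_2 - V_1|  [with V_2=6, V_1=-1]  = 7
V_6 = min(V_3, V_4) - 3  [with V_3=2, V_4=7]  = -1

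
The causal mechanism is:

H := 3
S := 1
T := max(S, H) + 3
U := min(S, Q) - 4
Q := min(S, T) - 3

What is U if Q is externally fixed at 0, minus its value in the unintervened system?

Intervening sets Q = 0 and removes its equation (Q := min(S, T) - 3).
U = min(S, Q) - 4  [with S=1, Q=0]  = -4
Without intervention: T = max(S, H) + 3  [with S=1, H=3]  = 6; Q = min(S, T) - 3  [with S=1, T=6]  = -2; U = min(S, Q) - 4  [with S=1, Q=-2]  = -6.
Change = -4 − (-6) = 2.

2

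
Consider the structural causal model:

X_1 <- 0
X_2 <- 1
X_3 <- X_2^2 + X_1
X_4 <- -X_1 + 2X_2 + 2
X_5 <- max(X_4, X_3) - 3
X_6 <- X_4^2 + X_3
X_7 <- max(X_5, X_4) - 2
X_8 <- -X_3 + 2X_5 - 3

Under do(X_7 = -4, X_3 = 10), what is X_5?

7

Under do(X_7 = -4, X_3 = 10), each intervened variable's structural equation is replaced by its fixed value.
X_4 = -X_1 + 2X_2 + 2  [with X_1=0, X_2=1]  = 4
X_5 = max(X_4, X_3) - 3  [with X_4=4, X_3=10]  = 7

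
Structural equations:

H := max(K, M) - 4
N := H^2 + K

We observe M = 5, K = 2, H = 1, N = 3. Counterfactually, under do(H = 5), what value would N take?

27

The intervention breaks the incoming arrows to H: H := max(K, M) - 4 no longer applies, and H = 5.
N = H^2 + K  [with H=5, K=2]  = 27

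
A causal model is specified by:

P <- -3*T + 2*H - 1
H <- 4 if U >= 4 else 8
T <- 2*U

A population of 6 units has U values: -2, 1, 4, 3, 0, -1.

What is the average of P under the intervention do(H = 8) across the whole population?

10

Every unit gets H=8 under the intervention. P values become 27, 9, -9, -3, 15, 21; E[P|do(H=8)] = 10.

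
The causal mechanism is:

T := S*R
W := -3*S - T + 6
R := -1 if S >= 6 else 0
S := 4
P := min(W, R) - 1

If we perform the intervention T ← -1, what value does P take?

-6

do(T=-1) replaces the equation T := S*R with the constant T = -1.
R = -1 if S >= 6 else 0  [with S=4]  = 0
W = -3*S - T + 6  [with S=4, T=-1]  = -5
P = min(W, R) - 1  [with W=-5, R=0]  = -6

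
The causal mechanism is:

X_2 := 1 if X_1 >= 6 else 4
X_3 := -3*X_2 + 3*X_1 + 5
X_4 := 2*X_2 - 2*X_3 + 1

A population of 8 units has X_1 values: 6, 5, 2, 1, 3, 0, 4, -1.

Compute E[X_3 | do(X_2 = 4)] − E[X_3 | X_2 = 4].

1.5

Every unit gets X_2=4 under the intervention. X_3 values become 11, 8, -1, -4, 2, -7, 5, -10; E[X_3|do(X_2=4)] = 0.5.
Conditioning on X_2=4 selects the 7 unit(s) with X_1 ∈ {5, 2, 1, 3, 0, 4, -1}. Their X_3 values: 8, -1, -4, 2, -7, 5, -10. Mean = -1.
Difference = 0.5 − (-1) = 1.5.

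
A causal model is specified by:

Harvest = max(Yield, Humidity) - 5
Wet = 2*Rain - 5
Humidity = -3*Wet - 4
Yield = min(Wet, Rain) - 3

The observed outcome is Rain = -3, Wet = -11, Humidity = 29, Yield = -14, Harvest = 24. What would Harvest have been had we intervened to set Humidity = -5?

-10

do(Humidity=-5) replaces the equation Humidity = -3*Wet - 4 with the constant Humidity = -5.
Wet = 2*Rain - 5  [with Rain=-3]  = -11
Yield = min(Wet, Rain) - 3  [with Wet=-11, Rain=-3]  = -14
Harvest = max(Yield, Humidity) - 5  [with Yield=-14, Humidity=-5]  = -10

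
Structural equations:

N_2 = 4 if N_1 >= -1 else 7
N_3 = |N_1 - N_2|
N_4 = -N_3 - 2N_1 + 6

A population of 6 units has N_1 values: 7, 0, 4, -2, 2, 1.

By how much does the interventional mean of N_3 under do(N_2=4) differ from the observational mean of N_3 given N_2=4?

The intervention sets N_2=4 in all 6 units regardless of N_1. Recomputing N_3 per unit gives 3, 4, 0, 6, 2, 3; average 3.
E[N_3|N_2=4] averages over only the 5 units with N_2=4 (N_1 = 7, 0, 4, 2, 1): N_3 = 3, 4, 0, 2, 3, mean 2.4.
Difference = 3 − 2.4 = 0.6.

0.6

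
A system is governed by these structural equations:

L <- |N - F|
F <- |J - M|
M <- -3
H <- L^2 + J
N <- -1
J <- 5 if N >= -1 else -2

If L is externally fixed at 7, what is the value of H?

The intervention breaks the incoming arrows to L: L <- |N - F| no longer applies, and L = 7.
J = 5 if N >= -1 else -2  [with N=-1]  = 5
H = L^2 + J  [with L=7, J=5]  = 54

54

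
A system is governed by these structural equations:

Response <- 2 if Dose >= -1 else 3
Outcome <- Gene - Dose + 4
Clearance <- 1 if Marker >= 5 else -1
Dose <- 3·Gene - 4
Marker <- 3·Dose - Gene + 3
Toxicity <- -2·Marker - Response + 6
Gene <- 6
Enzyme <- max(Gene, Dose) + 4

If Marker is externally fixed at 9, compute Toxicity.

-14

Under do(Marker=9), the mechanism Marker <- 3·Dose - Gene + 3 is discarded; Marker is fixed at 9.
Dose = 3·Gene - 4  [with Gene=6]  = 14
Response = 2 if Dose >= -1 else 3  [with Dose=14]  = 2
Toxicity = -2·Marker - Response + 6  [with Marker=9, Response=2]  = -14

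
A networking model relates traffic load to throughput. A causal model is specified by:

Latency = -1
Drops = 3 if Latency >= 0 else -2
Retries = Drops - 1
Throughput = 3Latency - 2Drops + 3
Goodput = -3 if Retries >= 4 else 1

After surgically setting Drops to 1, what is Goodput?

do(Drops=1) replaces the equation Drops = 3 if Latency >= 0 else -2 with the constant Drops = 1.
Retries = Drops - 1  [with Drops=1]  = 0
Goodput = -3 if Retries >= 4 else 1  [with Retries=0]  = 1

1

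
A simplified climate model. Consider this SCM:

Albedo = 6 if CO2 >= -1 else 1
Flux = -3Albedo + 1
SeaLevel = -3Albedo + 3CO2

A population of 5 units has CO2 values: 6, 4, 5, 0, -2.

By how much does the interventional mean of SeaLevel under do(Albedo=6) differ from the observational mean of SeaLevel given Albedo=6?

-3.45

do(Albedo=6) breaks Albedo's dependence on CO2. With Albedo=6 fixed, SeaLevel across the units is 0, -6, -3, -18, -24, mean -10.2.
Observing Albedo=6 restricts to units where Albedo's equation naturally yields 6: CO2 ∈ {6, 4, 5, 0}. In that subpopulation SeaLevel = 0, -6, -3, -18, mean -6.75.
Difference = -10.2 − (-6.75) = -3.45.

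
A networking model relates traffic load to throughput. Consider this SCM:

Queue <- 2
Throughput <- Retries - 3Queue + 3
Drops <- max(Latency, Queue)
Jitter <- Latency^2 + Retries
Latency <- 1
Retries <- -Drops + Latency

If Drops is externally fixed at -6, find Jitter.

8

do(Drops=-6) replaces the equation Drops <- max(Latency, Queue) with the constant Drops = -6.
Retries = -Drops + Latency  [with Drops=-6, Latency=1]  = 7
Jitter = Latency^2 + Retries  [with Latency=1, Retries=7]  = 8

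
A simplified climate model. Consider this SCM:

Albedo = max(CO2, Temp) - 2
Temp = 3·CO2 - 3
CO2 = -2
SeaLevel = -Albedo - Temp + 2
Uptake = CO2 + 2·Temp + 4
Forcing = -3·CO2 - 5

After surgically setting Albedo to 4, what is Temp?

-9

Under do(Albedo=4), the mechanism Albedo = max(CO2, Temp) - 2 is discarded; Albedo is fixed at 4.
Since Temp is not a descendant of the intervened variable, it is unaffected.
Temp = 3·CO2 - 3  [with CO2=-2]  = -9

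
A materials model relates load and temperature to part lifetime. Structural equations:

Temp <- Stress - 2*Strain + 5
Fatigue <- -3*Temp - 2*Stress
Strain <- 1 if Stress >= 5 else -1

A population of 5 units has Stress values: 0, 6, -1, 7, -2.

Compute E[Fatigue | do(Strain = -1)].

do(Strain=-1) breaks Strain's dependence on Stress. With Strain=-1 fixed, Fatigue across the units is -21, -51, -16, -56, -11, mean -31.

-31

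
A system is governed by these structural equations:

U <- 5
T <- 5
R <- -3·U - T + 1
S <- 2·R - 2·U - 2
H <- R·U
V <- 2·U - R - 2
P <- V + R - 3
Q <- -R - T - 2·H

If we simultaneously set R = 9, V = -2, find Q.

Setting R = 9, V = -2 by intervention discards those variables' equations.
H = R·U  [with R=9, U=5]  = 45
Q = -R - T - 2·H  [with R=9, T=5, H=45]  = -104

-104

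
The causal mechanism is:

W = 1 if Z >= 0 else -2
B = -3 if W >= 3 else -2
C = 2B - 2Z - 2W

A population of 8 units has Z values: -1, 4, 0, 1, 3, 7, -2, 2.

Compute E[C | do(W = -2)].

-3.5

do(W=-2) breaks W's dependence on Z. With W=-2 fixed, C across the units is 2, -8, 0, -2, -6, -14, 4, -4, mean -3.5.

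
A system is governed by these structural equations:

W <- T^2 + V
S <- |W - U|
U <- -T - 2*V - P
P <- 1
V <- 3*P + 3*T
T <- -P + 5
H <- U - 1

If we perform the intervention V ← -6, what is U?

The intervention breaks the incoming arrows to V: V <- 3*P + 3*T no longer applies, and V = -6.
T = -P + 5  [with P=1]  = 4
U = -T - 2*V - P  [with T=4, V=-6, P=1]  = 7

7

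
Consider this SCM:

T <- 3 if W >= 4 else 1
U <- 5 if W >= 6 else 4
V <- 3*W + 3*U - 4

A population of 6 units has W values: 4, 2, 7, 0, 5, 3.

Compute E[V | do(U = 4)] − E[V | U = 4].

2.1

The intervention sets U=4 in all 6 units regardless of W. Recomputing V per unit gives 20, 14, 29, 8, 23, 17; average 18.5.
E[V|U=4] averages over only the 5 units with U=4 (W = 4, 2, 0, 5, 3): V = 20, 14, 8, 23, 17, mean 16.4.
Difference = 18.5 − 16.4 = 2.1.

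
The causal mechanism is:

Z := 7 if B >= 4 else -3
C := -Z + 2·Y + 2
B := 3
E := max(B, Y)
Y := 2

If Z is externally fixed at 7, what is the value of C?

-1

The intervention breaks the incoming arrows to Z: Z := 7 if B >= 4 else -3 no longer applies, and Z = 7.
C = -Z + 2·Y + 2  [with Z=7, Y=2]  = -1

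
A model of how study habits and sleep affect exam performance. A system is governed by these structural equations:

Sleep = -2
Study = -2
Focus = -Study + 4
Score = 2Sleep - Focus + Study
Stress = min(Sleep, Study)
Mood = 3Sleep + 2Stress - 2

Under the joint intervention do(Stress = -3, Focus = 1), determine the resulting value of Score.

-7

Setting Stress = -3, Focus = 1 by intervention discards those variables' equations.
Score = 2Sleep - Focus + Study  [with Sleep=-2, Focus=1, Study=-2]  = -7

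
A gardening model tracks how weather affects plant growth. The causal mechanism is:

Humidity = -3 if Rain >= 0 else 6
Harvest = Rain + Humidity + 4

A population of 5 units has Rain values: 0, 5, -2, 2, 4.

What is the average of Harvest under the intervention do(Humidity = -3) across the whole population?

2.8

Under do(Humidity=-3), Humidity's equation is replaced by Humidity=-3 for every unit. Per-unit Harvest: 1, 6, -1, 3, 5. Mean = 2.8.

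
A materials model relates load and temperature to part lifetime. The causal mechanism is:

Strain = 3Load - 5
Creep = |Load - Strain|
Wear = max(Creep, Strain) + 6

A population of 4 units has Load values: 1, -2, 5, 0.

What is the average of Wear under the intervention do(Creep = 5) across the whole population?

12.25

Under do(Creep=5), Creep's equation is replaced by Creep=5 for every unit. Per-unit Wear: 11, 11, 16, 11. Mean = 12.25.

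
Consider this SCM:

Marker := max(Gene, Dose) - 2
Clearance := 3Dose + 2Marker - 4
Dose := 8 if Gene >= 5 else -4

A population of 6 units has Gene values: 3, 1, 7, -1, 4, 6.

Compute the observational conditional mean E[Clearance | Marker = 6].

E[Clearance|Marker=6] averages over only the 2 units with Marker=6 (Gene = 7, 6): Clearance = 32, 32, mean 32.

32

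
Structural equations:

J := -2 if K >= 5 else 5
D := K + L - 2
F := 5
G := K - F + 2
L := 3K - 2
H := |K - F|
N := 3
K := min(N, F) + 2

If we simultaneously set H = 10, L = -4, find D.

-1

Setting H = 10, L = -4 by intervention discards those variables' equations.
K = min(N, F) + 2  [with N=3, F=5]  = 5
D = K + L - 2  [with K=5, L=-4]  = -1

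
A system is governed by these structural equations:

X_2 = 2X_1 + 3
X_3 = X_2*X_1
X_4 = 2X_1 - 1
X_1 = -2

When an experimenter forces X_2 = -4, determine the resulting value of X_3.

8

The intervention breaks the incoming arrows to X_2: X_2 = 2X_1 + 3 no longer applies, and X_2 = -4.
X_3 = X_2*X_1  [with X_2=-4, X_1=-2]  = 8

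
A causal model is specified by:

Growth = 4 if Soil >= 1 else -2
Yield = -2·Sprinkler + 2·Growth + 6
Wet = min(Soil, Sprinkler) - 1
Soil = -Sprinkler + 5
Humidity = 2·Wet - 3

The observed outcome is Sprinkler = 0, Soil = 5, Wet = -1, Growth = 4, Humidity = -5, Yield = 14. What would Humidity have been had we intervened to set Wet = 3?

3

do(Wet=3) replaces the equation Wet = min(Soil, Sprinkler) - 1 with the constant Wet = 3.
Humidity = 2·Wet - 3  [with Wet=3]  = 3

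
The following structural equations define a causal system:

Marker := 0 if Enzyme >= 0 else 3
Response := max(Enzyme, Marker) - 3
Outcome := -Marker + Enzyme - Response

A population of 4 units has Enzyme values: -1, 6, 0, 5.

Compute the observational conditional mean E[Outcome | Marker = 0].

Conditioning on Marker=0 selects the 3 unit(s) with Enzyme ∈ {6, 0, 5}. Their Outcome values: 3, 3, 3. Mean = 3.

3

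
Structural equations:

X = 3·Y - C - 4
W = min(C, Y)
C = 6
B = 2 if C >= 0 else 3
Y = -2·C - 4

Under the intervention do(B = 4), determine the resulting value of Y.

-16

Under do(B=4), the mechanism B = 2 if C >= 0 else 3 is discarded; B is fixed at 4.
Since Y is not a descendant of the intervened variable, it is unaffected.
Y = -2·C - 4  [with C=6]  = -16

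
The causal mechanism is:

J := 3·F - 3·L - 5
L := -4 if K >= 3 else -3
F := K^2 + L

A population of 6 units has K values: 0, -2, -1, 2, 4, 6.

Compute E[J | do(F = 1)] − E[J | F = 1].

The intervention sets F=1 in all 6 units regardless of K. Recomputing J per unit gives 7, 7, 7, 7, 10, 10; average 8.
Observing F=1 restricts to units where F's equation naturally yields 1: K ∈ {-2, 2}. In that subpopulation J = 7, 7, mean 7.
Difference = 8 − 7 = 1.

1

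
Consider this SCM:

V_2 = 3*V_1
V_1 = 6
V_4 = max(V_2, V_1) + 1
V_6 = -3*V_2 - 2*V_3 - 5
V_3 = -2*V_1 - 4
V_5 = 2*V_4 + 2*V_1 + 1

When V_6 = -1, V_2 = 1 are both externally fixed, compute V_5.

27

The joint intervention fixes V_6 = -1, V_2 = 1, removing each variable's own equation.
V_4 = max(V_2, V_1) + 1  [with V_2=1, V_1=6]  = 7
V_5 = 2*V_4 + 2*V_1 + 1  [with V_4=7, V_1=6]  = 27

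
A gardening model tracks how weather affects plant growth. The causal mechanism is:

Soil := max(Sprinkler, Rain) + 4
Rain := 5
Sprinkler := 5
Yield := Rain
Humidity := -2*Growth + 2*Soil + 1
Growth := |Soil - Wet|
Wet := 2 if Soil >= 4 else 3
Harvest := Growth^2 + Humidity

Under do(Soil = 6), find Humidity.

5

The intervention breaks the incoming arrows to Soil: Soil := max(Sprinkler, Rain) + 4 no longer applies, and Soil = 6.
Wet = 2 if Soil >= 4 else 3  [with Soil=6]  = 2
Growth = |Soil - Wet|  [with Soil=6, Wet=2]  = 4
Humidity = -2*Growth + 2*Soil + 1  [with Growth=4, Soil=6]  = 5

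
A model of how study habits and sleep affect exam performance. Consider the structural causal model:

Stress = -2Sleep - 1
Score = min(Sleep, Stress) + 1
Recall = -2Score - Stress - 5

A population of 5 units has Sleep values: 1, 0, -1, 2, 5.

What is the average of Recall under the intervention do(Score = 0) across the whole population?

Every unit gets Score=0 under the intervention. Recall values become -2, -4, -6, 0, 6; E[Recall|do(Score=0)] = -1.2.

-1.2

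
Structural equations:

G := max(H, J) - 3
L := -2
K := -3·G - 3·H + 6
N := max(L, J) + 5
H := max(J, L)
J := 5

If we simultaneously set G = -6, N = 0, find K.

9

Setting G = -6, N = 0 by intervention discards those variables' equations.
H = max(J, L)  [with J=5, L=-2]  = 5
K = -3·G - 3·H + 6  [with G=-6, H=5]  = 9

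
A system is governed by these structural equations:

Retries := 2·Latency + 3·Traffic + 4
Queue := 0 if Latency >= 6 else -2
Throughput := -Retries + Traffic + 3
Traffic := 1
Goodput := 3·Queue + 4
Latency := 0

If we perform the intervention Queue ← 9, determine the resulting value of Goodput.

31

The intervention breaks the incoming arrows to Queue: Queue := 0 if Latency >= 6 else -2 no longer applies, and Queue = 9.
Goodput = 3·Queue + 4  [with Queue=9]  = 31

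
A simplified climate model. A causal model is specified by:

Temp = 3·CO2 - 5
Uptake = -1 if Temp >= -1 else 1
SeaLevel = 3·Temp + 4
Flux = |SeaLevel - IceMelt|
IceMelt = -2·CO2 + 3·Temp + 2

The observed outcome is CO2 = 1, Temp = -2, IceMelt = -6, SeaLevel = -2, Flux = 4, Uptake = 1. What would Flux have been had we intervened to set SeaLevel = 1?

7

Intervening sets SeaLevel = 1 and removes its equation (SeaLevel = 3·Temp + 4).
Temp = 3·CO2 - 5  [with CO2=1]  = -2
IceMelt = -2·CO2 + 3·Temp + 2  [with CO2=1, Temp=-2]  = -6
Flux = |SeaLevel - IceMelt|  [with SeaLevel=1, IceMelt=-6]  = 7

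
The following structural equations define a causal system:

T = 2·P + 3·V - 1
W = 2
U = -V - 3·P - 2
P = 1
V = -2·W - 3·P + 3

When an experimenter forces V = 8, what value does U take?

The intervention breaks the incoming arrows to V: V = -2·W - 3·P + 3 no longer applies, and V = 8.
U = -V - 3·P - 2  [with V=8, P=1]  = -13

-13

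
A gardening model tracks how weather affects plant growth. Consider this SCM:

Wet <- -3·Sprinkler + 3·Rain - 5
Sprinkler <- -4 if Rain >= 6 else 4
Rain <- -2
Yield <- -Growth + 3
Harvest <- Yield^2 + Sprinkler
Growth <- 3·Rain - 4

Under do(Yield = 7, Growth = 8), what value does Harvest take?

Setting Yield = 7, Growth = 8 by intervention discards those variables' equations.
Sprinkler = -4 if Rain >= 6 else 4  [with Rain=-2]  = 4
Harvest = Yield^2 + Sprinkler  [with Yield=7, Sprinkler=4]  = 53

53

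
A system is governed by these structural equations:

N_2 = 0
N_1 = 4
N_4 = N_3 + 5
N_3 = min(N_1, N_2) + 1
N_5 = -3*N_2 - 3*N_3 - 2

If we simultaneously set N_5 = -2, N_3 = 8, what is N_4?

Under do(N_5 = -2, N_3 = 8), each intervened variable's structural equation is replaced by its fixed value.
N_4 = N_3 + 5  [with N_3=8]  = 13

13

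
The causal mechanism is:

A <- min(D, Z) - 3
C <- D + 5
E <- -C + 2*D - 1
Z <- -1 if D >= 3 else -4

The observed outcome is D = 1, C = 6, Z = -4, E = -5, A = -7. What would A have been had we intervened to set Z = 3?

-2

do(Z=3) replaces the equation Z <- -1 if D >= 3 else -4 with the constant Z = 3.
A = min(D, Z) - 3  [with D=1, Z=3]  = -2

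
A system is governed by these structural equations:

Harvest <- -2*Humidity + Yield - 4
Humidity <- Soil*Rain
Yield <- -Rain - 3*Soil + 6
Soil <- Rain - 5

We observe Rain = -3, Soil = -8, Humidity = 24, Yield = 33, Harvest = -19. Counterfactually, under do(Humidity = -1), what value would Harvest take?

31

do(Humidity=-1) replaces the equation Humidity <- Soil*Rain with the constant Humidity = -1.
Soil = Rain - 5  [with Rain=-3]  = -8
Yield = -Rain - 3*Soil + 6  [with Rain=-3, Soil=-8]  = 33
Harvest = -2*Humidity + Yield - 4  [with Humidity=-1, Yield=33]  = 31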